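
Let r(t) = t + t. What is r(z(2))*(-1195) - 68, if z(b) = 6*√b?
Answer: -68 - 14340*√2 ≈ -20348.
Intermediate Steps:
r(t) = 2*t
r(z(2))*(-1195) - 68 = (2*(6*√2))*(-1195) - 68 = (12*√2)*(-1195) - 68 = -14340*√2 - 68 = -68 - 14340*√2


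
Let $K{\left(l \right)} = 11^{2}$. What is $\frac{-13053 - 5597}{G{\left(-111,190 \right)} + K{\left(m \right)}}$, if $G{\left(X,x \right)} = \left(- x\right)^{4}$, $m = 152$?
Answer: $- \frac{18650}{1303210121} \approx -1.4311 \cdot 10^{-5}$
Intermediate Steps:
$K{\left(l \right)} = 121$
$G{\left(X,x \right)} = x^{4}$
$\frac{-13053 - 5597}{G{\left(-111,190 \right)} + K{\left(m \right)}} = \frac{-13053 - 5597}{190^{4} + 121} = \frac{-13053 - 5597}{1303210000 + 121} = - \frac{18650}{1303210121}$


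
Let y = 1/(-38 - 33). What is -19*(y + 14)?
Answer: -18867/71 ≈ -265.73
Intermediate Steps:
y = -1/71 (y = 1/(-71) = -1/71 ≈ -0.014085)
-19*(y + 14) = -19*(-1/71 + 14) = -19*993/71 = -18867/71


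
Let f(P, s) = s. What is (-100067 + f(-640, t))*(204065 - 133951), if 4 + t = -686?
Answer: -7064476298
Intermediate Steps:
t = -690 (t = -4 - 686 = -690)
(-100067 + f(-640, t))*(204065 - 133951) = (-100067 - 690)*(204065 - 133951) = -100757*70114 = -7064476298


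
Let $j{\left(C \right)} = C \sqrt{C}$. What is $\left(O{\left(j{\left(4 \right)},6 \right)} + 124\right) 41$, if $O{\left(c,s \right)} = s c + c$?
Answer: $7380$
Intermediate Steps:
$j{\left(C \right)} = C^{\frac{3}{2}}$
$O{\left(c,s \right)} = c + c s$ ($O{\left(c,s \right)} = c s + c = c + c s$)
$\left(O{\left(j{\left(4 \right)},6 \right)} + 124\right) 41 = \left(4^{\frac{3}{2}} \left(1 + 6\right) + 124\right) 41 = \left(8 \cdot 7 + 124\right) 41 = \left(56 + 124\right) 41 = 180 \cdot 41 = 7380$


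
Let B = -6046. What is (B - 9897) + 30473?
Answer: 14530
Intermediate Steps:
(B - 9897) + 30473 = (-6046 - 9897) + 30473 = -15943 + 30473 = 14530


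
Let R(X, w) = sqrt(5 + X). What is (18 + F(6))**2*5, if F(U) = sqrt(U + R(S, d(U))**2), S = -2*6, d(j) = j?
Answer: 1615 + 180*I ≈ 1615.0 + 180.0*I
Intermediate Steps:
S = -12
F(U) = sqrt(-7 + U) (F(U) = sqrt(U + (sqrt(5 - 12))**2) = sqrt(U + (sqrt(-7))**2) = sqrt(U + (I*sqrt(7))**2) = sqrt(U - 7) = sqrt(-7 + U))
(18 + F(6))**2*5 = (18 + sqrt(-7 + 6))**2*5 = (18 + sqrt(-1))**2*5 = (18 + I)**2*5 = 5*(18 + I)**2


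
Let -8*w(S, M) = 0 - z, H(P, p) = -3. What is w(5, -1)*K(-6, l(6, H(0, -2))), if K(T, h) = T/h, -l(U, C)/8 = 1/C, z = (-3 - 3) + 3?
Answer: 27/32 ≈ 0.84375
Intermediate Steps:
z = -3 (z = -6 + 3 = -3)
l(U, C) = -8/C
w(S, M) = -3/8 (w(S, M) = -(0 - 1*(-3))/8 = -(0 + 3)/8 = -⅛*3 = -3/8)
w(5, -1)*K(-6, l(6, H(0, -2))) = -(-9)/(4*((-8/(-3)))) = -(-9)/(4*((-8*(-⅓)))) = -(-9)/(4*8/3) = -(-9)*3/(4*8) = -3/8*(-9/4) = 27/32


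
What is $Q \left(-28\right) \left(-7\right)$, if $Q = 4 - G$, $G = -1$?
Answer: $980$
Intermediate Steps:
$Q = 5$ ($Q = 4 - -1 = 4 + 1 = 5$)
$Q \left(-28\right) \left(-7\right) = 5 \left(-28\right) \left(-7\right) = \left(-140\right) \left(-7\right) = 980$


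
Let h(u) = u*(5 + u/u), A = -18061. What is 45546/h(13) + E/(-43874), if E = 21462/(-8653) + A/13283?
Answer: 38279756258038193/65556152913238 ≈ 583.92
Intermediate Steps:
h(u) = 6*u (h(u) = u*(5 + 1) = u*6 = 6*u)
E = -441361579/114937799 (E = 21462/(-8653) - 18061/13283 = 21462*(-1/8653) - 18061*1/13283 = -21462/8653 - 18061/13283 = -441361579/114937799 ≈ -3.8400)
45546/h(13) + E/(-43874) = 45546/((6*13)) - 441361579/114937799/(-43874) = 45546/78 - 441361579/114937799*(-1/43874) = 45546*(1/78) + 441361579/5042780993326 = 7591/13 + 441361579/5042780993326 = 38279756258038193/65556152913238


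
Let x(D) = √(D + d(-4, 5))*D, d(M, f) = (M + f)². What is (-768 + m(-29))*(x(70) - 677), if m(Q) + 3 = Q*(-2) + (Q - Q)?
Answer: 482701 - 49910*√71 ≈ 62152.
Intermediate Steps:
m(Q) = -3 - 2*Q (m(Q) = -3 + (Q*(-2) + (Q - Q)) = -3 + (-2*Q + 0) = -3 - 2*Q)
x(D) = D*√(1 + D) (x(D) = √(D + (-4 + 5)²)*D = √(D + 1²)*D = √(D + 1)*D = √(1 + D)*D = D*√(1 + D))
(-768 + m(-29))*(x(70) - 677) = (-768 + (-3 - 2*(-29)))*(70*√(1 + 70) - 677) = (-768 + (-3 + 58))*(70*√71 - 677) = (-768 + 55)*(-677 + 70*√71) = -713*(-677 + 70*√71) = 482701 - 49910*√71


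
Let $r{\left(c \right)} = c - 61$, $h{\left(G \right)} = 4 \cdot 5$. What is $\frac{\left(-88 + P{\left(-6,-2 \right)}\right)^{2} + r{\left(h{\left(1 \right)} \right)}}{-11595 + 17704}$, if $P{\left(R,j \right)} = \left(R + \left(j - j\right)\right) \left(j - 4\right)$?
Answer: $\frac{2663}{6109} \approx 0.43591$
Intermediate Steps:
$P{\left(R,j \right)} = R \left(-4 + j\right)$ ($P{\left(R,j \right)} = \left(R + 0\right) \left(-4 + j\right) = R \left(-4 + j\right)$)
$h{\left(G \right)} = 20$
$r{\left(c \right)} = -61 + c$ ($r{\left(c \right)} = c - 61 = -61 + c$)
$\frac{\left(-88 + P{\left(-6,-2 \right)}\right)^{2} + r{\left(h{\left(1 \right)} \right)}}{-11595 + 17704} = \frac{\left(-88 - 6 \left(-4 - 2\right)\right)^{2} + \left(-61 + 20\right)}{-11595 + 17704} = \frac{\left(-88 - -36\right)^{2} - 41}{6109} = \left(\left(-88 + 36\right)^{2} - 41\right) \frac{1}{6109} = \left(\left(-52\right)^{2} - 41\right) \frac{1}{6109} = \left(2704 - 41\right) \frac{1}{6109} = 2663 \cdot \frac{1}{6109} = \frac{2663}{6109}$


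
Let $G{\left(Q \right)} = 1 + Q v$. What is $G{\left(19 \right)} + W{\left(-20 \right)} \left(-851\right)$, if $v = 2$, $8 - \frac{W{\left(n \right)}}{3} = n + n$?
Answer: $-122505$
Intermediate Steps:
$W{\left(n \right)} = 24 - 6 n$ ($W{\left(n \right)} = 24 - 3 \left(n + n\right) = 24 - 3 \cdot 2 n = 24 - 6 n$)
$G{\left(Q \right)} = 1 + 2 Q$ ($G{\left(Q \right)} = 1 + Q 2 = 1 + 2 Q$)
$G{\left(19 \right)} + W{\left(-20 \right)} \left(-851\right) = \left(1 + 2 \cdot 19\right) + \left(24 - -120\right) \left(-851\right) = \left(1 + 38\right) + \left(24 + 120\right) \left(-851\right) = 39 + 144 \left(-851\right) = 39 - 122544 = -122505$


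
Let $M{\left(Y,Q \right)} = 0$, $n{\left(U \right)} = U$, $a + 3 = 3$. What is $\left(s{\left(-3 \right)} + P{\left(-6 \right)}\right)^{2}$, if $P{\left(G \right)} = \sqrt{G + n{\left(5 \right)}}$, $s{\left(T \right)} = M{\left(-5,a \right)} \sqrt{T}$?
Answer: $-1$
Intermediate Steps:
$a = 0$ ($a = -3 + 3 = 0$)
$s{\left(T \right)} = 0$ ($s{\left(T \right)} = 0 \sqrt{T} = 0$)
$P{\left(G \right)} = \sqrt{5 + G}$ ($P{\left(G \right)} = \sqrt{G + 5} = \sqrt{5 + G}$)
$\left(s{\left(-3 \right)} + P{\left(-6 \right)}\right)^{2} = \left(0 + \sqrt{5 - 6}\right)^{2} = \left(0 + \sqrt{-1}\right)^{2} = \left(0 + i\right)^{2} = i^{2} = -1$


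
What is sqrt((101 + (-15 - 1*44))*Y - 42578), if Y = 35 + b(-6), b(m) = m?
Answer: 4*I*sqrt(2585) ≈ 203.37*I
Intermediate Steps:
Y = 29 (Y = 35 - 6 = 29)
sqrt((101 + (-15 - 1*44))*Y - 42578) = sqrt((101 + (-15 - 1*44))*29 - 42578) = sqrt((101 + (-15 - 44))*29 - 42578) = sqrt((101 - 59)*29 - 42578) = sqrt(42*29 - 42578) = sqrt(1218 - 42578) = sqrt(-41360) = 4*I*sqrt(2585)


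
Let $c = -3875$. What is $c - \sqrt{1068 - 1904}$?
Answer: $-3875 - 2 i \sqrt{209} \approx -3875.0 - 28.914 i$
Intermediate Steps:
$c - \sqrt{1068 - 1904} = -3875 - \sqrt{1068 - 1904} = -3875 - \sqrt{-836} = -3875 - 2 i \sqrt{209}$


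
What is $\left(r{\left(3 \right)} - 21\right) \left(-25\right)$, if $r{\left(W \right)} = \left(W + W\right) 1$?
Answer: $375$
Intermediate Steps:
$r{\left(W \right)} = 2 W$ ($r{\left(W \right)} = 2 W 1 = 2 W$)
$\left(r{\left(3 \right)} - 21\right) \left(-25\right) = \left(2 \cdot 3 - 21\right) \left(-25\right) = \left(6 - 21\right) \left(-25\right) = \left(-15\right) \left(-25\right) = 375$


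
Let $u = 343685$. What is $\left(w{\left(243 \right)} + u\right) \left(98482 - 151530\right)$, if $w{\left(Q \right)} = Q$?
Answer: $-18244692544$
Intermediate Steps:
$\left(w{\left(243 \right)} + u\right) \left(98482 - 151530\right) = \left(243 + 343685\right) \left(98482 - 151530\right) = 343928 \left(-53048\right) = -18244692544$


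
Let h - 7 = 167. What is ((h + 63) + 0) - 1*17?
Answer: 220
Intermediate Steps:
h = 174 (h = 7 + 167 = 174)
((h + 63) + 0) - 1*17 = ((174 + 63) + 0) - 1*17 = (237 + 0) - 17 = 237 - 17 = 220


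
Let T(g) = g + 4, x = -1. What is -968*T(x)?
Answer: -2904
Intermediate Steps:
T(g) = 4 + g
-968*T(x) = -968*(4 - 1) = -968*3 = -2904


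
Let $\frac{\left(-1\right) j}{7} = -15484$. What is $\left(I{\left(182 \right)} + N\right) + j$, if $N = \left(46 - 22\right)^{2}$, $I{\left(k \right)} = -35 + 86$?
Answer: $109015$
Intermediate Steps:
$j = 108388$ ($j = \left(-7\right) \left(-15484\right) = 108388$)
$I{\left(k \right)} = 51$
$N = 576$ ($N = 24^{2} = 576$)
$\left(I{\left(182 \right)} + N\right) + j = \left(51 + 576\right) + 108388 = 627 + 108388 = 109015$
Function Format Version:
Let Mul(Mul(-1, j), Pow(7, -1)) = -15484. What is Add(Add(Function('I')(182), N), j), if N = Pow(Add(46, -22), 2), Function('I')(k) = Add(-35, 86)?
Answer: 109015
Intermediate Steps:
j = 108388 (j = Mul(-7, -15484) = 108388)
Function('I')(k) = 51
N = 576 (N = Pow(24, 2) = 576)
Add(Add(Function('I')(182), N), j) = Add(Add(51, 576), 108388) = Add(627, 108388) = 109015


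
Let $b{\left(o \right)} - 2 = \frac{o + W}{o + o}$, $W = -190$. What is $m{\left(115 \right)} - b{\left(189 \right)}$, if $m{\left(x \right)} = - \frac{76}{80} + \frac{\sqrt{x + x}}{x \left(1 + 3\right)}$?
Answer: $- \frac{11141}{3780} + \frac{\sqrt{230}}{460} \approx -2.9144$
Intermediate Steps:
$m{\left(x \right)} = - \frac{19}{20} + \frac{\sqrt{2}}{4 \sqrt{x}}$ ($m{\left(x \right)} = \left(-76\right) \frac{1}{80} + \frac{\sqrt{2 x}}{x 4} = - \frac{19}{20} + \frac{\sqrt{2} \sqrt{x}}{4 x} = - \frac{19}{20} + \sqrt{2} \sqrt{x} \frac{1}{4 x} = - \frac{19}{20} + \frac{\sqrt{2}}{4 \sqrt{x}}$)
$b{\left(o \right)} = 2 + \frac{-190 + o}{2 o}$ ($b{\left(o \right)} = 2 + \frac{o - 190}{o + o} = 2 + \frac{-190 + o}{2 o}$)
$m{\left(115 \right)} - b{\left(189 \right)} = \left(- \frac{19}{20} + \frac{\sqrt{2}}{4 \sqrt{115}}\right) - \left(\frac{5}{2} - \frac{95}{189}\right) = \left(- \frac{19}{20} + \frac{\sqrt{2} \frac{\sqrt{115}}{115}}{4}\right) - \left(\frac{5}{2} - \frac{95}{189}\right) = \left(- \frac{19}{20} + \frac{\sqrt{230}}{460}\right) - \left(\frac{5}{2} - \frac{95}{189}\right) = \left(- \frac{19}{20} + \frac{\sqrt{230}}{460}\right) - \frac{755}{378} = - \frac{11141}{3780} + \frac{\sqrt{230}}{460}$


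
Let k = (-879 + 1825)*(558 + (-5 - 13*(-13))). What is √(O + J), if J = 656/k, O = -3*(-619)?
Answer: √149982853405/8987 ≈ 43.093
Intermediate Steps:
O = 1857
k = 683012 (k = 946*(558 + (-5 + 169)) = 946*(558 + 164) = 946*722 = 683012)
J = 164/170753 (J = 656/683012 = 656*(1/683012) = 164/170753 ≈ 0.00096045)
√(O + J) = √(1857 + 164/170753) = √(317088485/170753) = √149982853405/8987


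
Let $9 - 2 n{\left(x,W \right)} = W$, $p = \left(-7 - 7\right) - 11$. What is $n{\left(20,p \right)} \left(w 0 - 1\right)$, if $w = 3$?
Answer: $-17$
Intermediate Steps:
$p = -25$ ($p = -14 - 11 = -25$)
$n{\left(x,W \right)} = \frac{9}{2} - \frac{W}{2}$
$n{\left(20,p \right)} \left(w 0 - 1\right) = \left(\frac{9}{2} - - \frac{25}{2}\right) \left(3 \cdot 0 - 1\right) = \left(\frac{9}{2} + \frac{25}{2}\right) \left(0 - 1\right) = 17 \left(-1\right) = -17$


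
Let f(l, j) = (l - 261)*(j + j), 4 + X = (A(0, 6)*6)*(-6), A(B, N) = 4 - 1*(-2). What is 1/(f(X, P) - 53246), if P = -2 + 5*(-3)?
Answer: -1/36892 ≈ -2.7106e-5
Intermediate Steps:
A(B, N) = 6 (A(B, N) = 4 + 2 = 6)
P = -17 (P = -2 - 15 = -17)
X = -220 (X = -4 + (6*6)*(-6) = -4 + 36*(-6) = -4 - 216 = -220)
f(l, j) = 2*j*(-261 + l) (f(l, j) = (-261 + l)*(2*j) = 2*j*(-261 + l))
1/(f(X, P) - 53246) = 1/(2*(-17)*(-261 - 220) - 53246) = 1/(2*(-17)*(-481) - 53246) = 1/(16354 - 53246) = 1/(-36892) = -1/36892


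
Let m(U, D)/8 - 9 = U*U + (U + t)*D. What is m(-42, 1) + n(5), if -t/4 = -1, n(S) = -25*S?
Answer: 13755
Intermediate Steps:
t = 4 (t = -4*(-1) = 4)
m(U, D) = 72 + 8*U² + 8*D*(4 + U) (m(U, D) = 72 + 8*(U*U + (U + 4)*D) = 72 + 8*(U² + (4 + U)*D) = 72 + 8*(U² + D*(4 + U)) = 72 + (8*U² + 8*D*(4 + U)) = 72 + 8*U² + 8*D*(4 + U))
m(-42, 1) + n(5) = (72 + 8*(-42)² + 32*1 + 8*1*(-42)) - 25*5 = (72 + 8*1764 + 32 - 336) - 125 = (72 + 14112 + 32 - 336) - 125 = 13880 - 125 = 13755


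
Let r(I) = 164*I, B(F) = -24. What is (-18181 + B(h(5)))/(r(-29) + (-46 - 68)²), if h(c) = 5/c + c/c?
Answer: -3641/1648 ≈ -2.2093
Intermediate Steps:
h(c) = 1 + 5/c (h(c) = 5/c + 1 = 1 + 5/c)
(-18181 + B(h(5)))/(r(-29) + (-46 - 68)²) = (-18181 - 24)/(164*(-29) + (-46 - 68)²) = -18205/(-4756 + (-114)²) = -18205/(-4756 + 12996) = -18205/8240 = -18205*1/8240 = -3641/1648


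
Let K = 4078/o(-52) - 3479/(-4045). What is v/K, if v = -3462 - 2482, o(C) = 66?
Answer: -396717420/4181281 ≈ -94.879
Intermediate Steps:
v = -5944
K = 8362562/133485 (K = 4078/66 - 3479/(-4045) = 4078*(1/66) - 3479*(-1/4045) = 2039/33 + 3479/4045 = 8362562/133485 ≈ 62.648)
v/K = -5944/8362562/133485 = -5944*133485/8362562 = -396717420/4181281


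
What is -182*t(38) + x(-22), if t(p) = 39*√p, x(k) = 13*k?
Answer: -286 - 7098*√38 ≈ -44041.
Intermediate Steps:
-182*t(38) + x(-22) = -7098*√38 + 13*(-22) = -7098*√38 - 286 = -286 - 7098*√38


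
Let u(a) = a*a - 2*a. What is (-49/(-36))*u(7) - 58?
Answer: -373/36 ≈ -10.361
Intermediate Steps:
u(a) = a**2 - 2*a
(-49/(-36))*u(7) - 58 = (-49/(-36))*(7*(-2 + 7)) - 58 = (-49*(-1/36))*(7*5) - 58 = (49/36)*35 - 58 = 1715/36 - 58 = -373/36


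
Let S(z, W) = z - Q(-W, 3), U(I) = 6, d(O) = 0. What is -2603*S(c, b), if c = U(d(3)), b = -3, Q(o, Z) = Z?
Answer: -7809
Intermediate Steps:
c = 6
S(z, W) = -3 + z (S(z, W) = z - 1*3 = z - 3 = -3 + z)
-2603*S(c, b) = -2603*(-3 + 6) = -2603*3 = -7809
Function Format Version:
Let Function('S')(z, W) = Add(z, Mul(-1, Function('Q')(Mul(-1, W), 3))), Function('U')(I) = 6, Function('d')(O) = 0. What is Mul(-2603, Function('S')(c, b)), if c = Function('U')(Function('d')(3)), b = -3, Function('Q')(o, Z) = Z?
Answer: -7809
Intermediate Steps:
c = 6
Function('S')(z, W) = Add(-3, z) (Function('S')(z, W) = Add(z, Mul(-1, 3)) = Add(z, -3) = Add(-3, z))
Mul(-2603, Function('S')(c, b)) = Mul(-2603, Add(-3, 6)) = Mul(-2603, 3) = -7809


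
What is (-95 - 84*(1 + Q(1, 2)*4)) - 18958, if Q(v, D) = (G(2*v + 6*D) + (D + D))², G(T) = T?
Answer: -128001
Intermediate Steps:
Q(v, D) = (2*v + 8*D)² (Q(v, D) = ((2*v + 6*D) + (D + D))² = ((2*v + 6*D) + 2*D)² = (2*v + 8*D)²)
(-95 - 84*(1 + Q(1, 2)*4)) - 18958 = (-95 - 84*(1 + (4*(1 + 4*2)²)*4)) - 18958 = (-95 - 84*(1 + (4*(1 + 8)²)*4)) - 18958 = (-95 - 84*(1 + (4*9²)*4)) - 18958 = (-95 - 84*(1 + (4*81)*4)) - 18958 = (-95 - 84*(1 + 324*4)) - 18958 = (-95 - 84*(1 + 1296)) - 18958 = (-95 - 84*1297) - 18958 = (-95 - 108948) - 18958 = -109043 - 18958 = -128001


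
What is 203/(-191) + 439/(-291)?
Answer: -142922/55581 ≈ -2.5714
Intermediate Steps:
203/(-191) + 439/(-291) = 203*(-1/191) + 439*(-1/291) = -203/191 - 439/291 = -142922/55581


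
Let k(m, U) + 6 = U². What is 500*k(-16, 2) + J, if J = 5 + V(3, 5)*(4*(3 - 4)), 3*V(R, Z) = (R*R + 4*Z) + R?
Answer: -3113/3 ≈ -1037.7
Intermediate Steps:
V(R, Z) = R/3 + R²/3 + 4*Z/3 (V(R, Z) = ((R*R + 4*Z) + R)/3 = ((R² + 4*Z) + R)/3 = (R + R² + 4*Z)/3 = R/3 + R²/3 + 4*Z/3)
k(m, U) = -6 + U²
J = -113/3 (J = 5 + ((⅓)*3 + (⅓)*3² + (4/3)*5)*(4*(3 - 4)) = 5 + (1 + (⅓)*9 + 20/3)*(4*(-1)) = 5 + (1 + 3 + 20/3)*(-4) = 5 + (32/3)*(-4) = 5 - 128/3 = -113/3 ≈ -37.667)
500*k(-16, 2) + J = 500*(-6 + 2²) - 113/3 = 500*(-6 + 4) - 113/3 = 500*(-2) - 113/3 = -1000 - 113/3 = -3113/3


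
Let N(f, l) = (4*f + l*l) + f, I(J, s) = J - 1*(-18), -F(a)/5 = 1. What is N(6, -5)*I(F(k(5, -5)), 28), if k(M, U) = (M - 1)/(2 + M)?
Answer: 715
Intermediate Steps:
k(M, U) = (-1 + M)/(2 + M)
F(a) = -5 (F(a) = -5*1 = -5)
I(J, s) = 18 + J (I(J, s) = J + 18 = 18 + J)
N(f, l) = l² + 5*f (N(f, l) = (4*f + l²) + f = (l² + 4*f) + f = l² + 5*f)
N(6, -5)*I(F(k(5, -5)), 28) = ((-5)² + 5*6)*(18 - 5) = (25 + 30)*13 = 55*13 = 715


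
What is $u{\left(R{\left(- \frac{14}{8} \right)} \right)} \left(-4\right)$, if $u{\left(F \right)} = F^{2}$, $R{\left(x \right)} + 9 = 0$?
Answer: $-324$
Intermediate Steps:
$R{\left(x \right)} = -9$ ($R{\left(x \right)} = -9 + 0 = -9$)
$u{\left(R{\left(- \frac{14}{8} \right)} \right)} \left(-4\right) = \left(-9\right)^{2} \left(-4\right) = 81 \left(-4\right) = -324$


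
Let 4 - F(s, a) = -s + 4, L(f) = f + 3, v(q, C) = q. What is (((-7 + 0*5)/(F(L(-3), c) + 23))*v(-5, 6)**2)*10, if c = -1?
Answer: -1750/23 ≈ -76.087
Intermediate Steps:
L(f) = 3 + f
F(s, a) = s (F(s, a) = 4 - (-s + 4) = 4 - (4 - s) = 4 + (-4 + s) = s)
(((-7 + 0*5)/(F(L(-3), c) + 23))*v(-5, 6)**2)*10 = (((-7 + 0*5)/((3 - 3) + 23))*(-5)**2)*10 = (((-7 + 0)/(0 + 23))*25)*10 = (-7/23*25)*10 = (-7*1/23*25)*10 = -7/23*25*10 = -175/23*10 = -1750/23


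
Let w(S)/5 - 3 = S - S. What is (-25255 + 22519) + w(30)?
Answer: -2721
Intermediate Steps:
w(S) = 15 (w(S) = 15 + 5*(S - S) = 15 + 5*0 = 15 + 0 = 15)
(-25255 + 22519) + w(30) = (-25255 + 22519) + 15 = -2736 + 15 = -2721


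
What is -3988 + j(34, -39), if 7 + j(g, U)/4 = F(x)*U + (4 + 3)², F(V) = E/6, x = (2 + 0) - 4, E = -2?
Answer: -3768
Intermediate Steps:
x = -2 (x = 2 - 4 = -2)
F(V) = -⅓ (F(V) = -2/6 = -2*⅙ = -⅓)
j(g, U) = 168 - 4*U/3 (j(g, U) = -28 + 4*(-U/3 + (4 + 3)²) = -28 + 4*(-U/3 + 7²) = -28 + 4*(-U/3 + 49) = -28 + 4*(49 - U/3) = -28 + (196 - 4*U/3) = 168 - 4*U/3)
-3988 + j(34, -39) = -3988 + (168 - 4/3*(-39)) = -3988 + (168 + 52) = -3988 + 220 = -3768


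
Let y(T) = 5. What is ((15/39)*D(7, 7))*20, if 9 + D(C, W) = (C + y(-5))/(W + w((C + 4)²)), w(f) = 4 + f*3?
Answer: -12900/187 ≈ -68.984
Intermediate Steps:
w(f) = 4 + 3*f
D(C, W) = -9 + (5 + C)/(4 + W + 3*(4 + C)²) (D(C, W) = -9 + (C + 5)/(W + (4 + 3*(C + 4)²)) = -9 + (5 + C)/(W + (4 + 3*(4 + C)²)) = -9 + (5 + C)/(4 + W + 3*(4 + C)²))
((15/39)*D(7, 7))*20 = ((15/39)*((-31 + 7 - 27*(4 + 7)² - 9*7)/(4 + 7 + 3*(4 + 7)²)))*20 = ((15*(1/39))*((-31 + 7 - 27*11² - 63)/(4 + 7 + 3*11²)))*20 = (5*((-31 + 7 - 27*121 - 63)/(4 + 7 + 3*121))/13)*20 = (5*((-31 + 7 - 3267 - 63)/(4 + 7 + 363))/13)*20 = (5*(-3354/374)/13)*20 = (5*((1/374)*(-3354))/13)*20 = ((5/13)*(-1677/187))*20 = -645/187*20 = -12900/187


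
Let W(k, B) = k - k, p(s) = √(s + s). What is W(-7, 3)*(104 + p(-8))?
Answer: 0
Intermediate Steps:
p(s) = √2*√s (p(s) = √(2*s) = √2*√s)
W(k, B) = 0
W(-7, 3)*(104 + p(-8)) = 0*(104 + √2*√(-8)) = 0*(104 + √2*(2*I*√2)) = 0*(104 + 4*I) = 0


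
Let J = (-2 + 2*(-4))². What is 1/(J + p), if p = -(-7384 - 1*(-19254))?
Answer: -1/11770 ≈ -8.4962e-5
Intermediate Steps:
p = -11870 (p = -(-7384 + 19254) = -1*11870 = -11870)
J = 100 (J = (-2 - 8)² = (-10)² = 100)
1/(J + p) = 1/(100 - 11870) = 1/(-11770) = -1/11770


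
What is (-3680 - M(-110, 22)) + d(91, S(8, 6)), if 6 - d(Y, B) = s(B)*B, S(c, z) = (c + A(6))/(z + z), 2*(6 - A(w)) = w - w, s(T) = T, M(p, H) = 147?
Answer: -137605/36 ≈ -3822.4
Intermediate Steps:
A(w) = 6 (A(w) = 6 - (w - w)/2 = 6 - ½*0 = 6 + 0 = 6)
S(c, z) = (6 + c)/(2*z) (S(c, z) = (c + 6)/(z + z) = (6 + c)/((2*z)) = (6 + c)*(1/(2*z)) = (6 + c)/(2*z))
d(Y, B) = 6 - B² (d(Y, B) = 6 - B*B = 6 - B²)
(-3680 - M(-110, 22)) + d(91, S(8, 6)) = (-3680 - 1*147) + (6 - ((½)*(6 + 8)/6)²) = (-3680 - 147) + (6 - ((½)*(⅙)*14)²) = -3827 + (6 - (7/6)²) = -3827 + (6 - 1*49/36) = -3827 + (6 - 49/36) = -3827 + 167/36 = -137605/36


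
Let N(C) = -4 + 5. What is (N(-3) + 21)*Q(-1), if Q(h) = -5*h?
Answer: 110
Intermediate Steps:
N(C) = 1
(N(-3) + 21)*Q(-1) = (1 + 21)*(-5*(-1)) = 22*5 = 110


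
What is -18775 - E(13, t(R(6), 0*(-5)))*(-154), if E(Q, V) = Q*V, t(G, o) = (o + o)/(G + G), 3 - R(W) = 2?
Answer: -18775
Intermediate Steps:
R(W) = 1 (R(W) = 3 - 1*2 = 3 - 2 = 1)
t(G, o) = o/G (t(G, o) = (2*o)/((2*G)) = (2*o)*(1/(2*G)) = o/G)
-18775 - E(13, t(R(6), 0*(-5)))*(-154) = -18775 - 13*((0*(-5))/1)*(-154) = -18775 - 13*(0*1)*(-154) = -18775 - 13*0*(-154) = -18775 - 0*(-154) = -18775 - 1*0 = -18775 + 0 = -18775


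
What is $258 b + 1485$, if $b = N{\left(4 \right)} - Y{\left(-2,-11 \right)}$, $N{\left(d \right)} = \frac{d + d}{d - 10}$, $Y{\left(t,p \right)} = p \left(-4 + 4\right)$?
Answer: $1141$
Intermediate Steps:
$Y{\left(t,p \right)} = 0$ ($Y{\left(t,p \right)} = p 0 = 0$)
$N{\left(d \right)} = \frac{2 d}{-10 + d}$
$b = - \frac{4}{3}$ ($b = 2 \cdot 4 \frac{1}{-10 + 4} - 0 = 2 \cdot 4 \frac{1}{-6} + 0 = 2 \cdot 4 \left(- \frac{1}{6}\right) + 0 = - \frac{4}{3} + 0 = - \frac{4}{3} \approx -1.3333$)
$258 b + 1485 = 258 \left(- \frac{4}{3}\right) + 1485 = -344 + 1485 = 1141$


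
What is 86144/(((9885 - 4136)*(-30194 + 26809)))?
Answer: -86144/19460365 ≈ -0.0044266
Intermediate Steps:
86144/(((9885 - 4136)*(-30194 + 26809))) = 86144/((5749*(-3385))) = 86144/(-19460365) = 86144*(-1/19460365) = -86144/19460365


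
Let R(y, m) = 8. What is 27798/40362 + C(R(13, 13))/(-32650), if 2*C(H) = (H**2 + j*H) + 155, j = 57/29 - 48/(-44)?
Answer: 95986207553/140128118900 ≈ 0.68499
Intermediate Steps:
j = 975/319 (j = 57*(1/29) - 48*(-1/44) = 57/29 + 12/11 = 975/319 ≈ 3.0564)
C(H) = 155/2 + H**2/2 + 975*H/638 (C(H) = ((H**2 + 975*H/319) + 155)/2 = (155 + H**2 + 975*H/319)/2 = 155/2 + H**2/2 + 975*H/638)
27798/40362 + C(R(13, 13))/(-32650) = 27798/40362 + (155/2 + (1/2)*8**2 + (975/638)*8)/(-32650) = 27798*(1/40362) + (155/2 + (1/2)*64 + 3900/319)*(-1/32650) = 4633/6727 + (155/2 + 32 + 3900/319)*(-1/32650) = 4633/6727 + (77661/638)*(-1/32650) = 4633/6727 - 77661/20830700 = 95986207553/140128118900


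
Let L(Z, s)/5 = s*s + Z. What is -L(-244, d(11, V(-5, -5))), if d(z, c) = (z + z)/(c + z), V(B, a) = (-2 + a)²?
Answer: 219479/180 ≈ 1219.3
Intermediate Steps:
d(z, c) = 2*z/(c + z) (d(z, c) = (2*z)/(c + z) = 2*z/(c + z))
L(Z, s) = 5*Z + 5*s² (L(Z, s) = 5*(s*s + Z) = 5*(s² + Z) = 5*(Z + s²) = 5*Z + 5*s²)
-L(-244, d(11, V(-5, -5))) = -(5*(-244) + 5*(2*11/((-2 - 5)² + 11))²) = -(-1220 + 5*(2*11/((-7)² + 11))²) = -(-1220 + 5*(2*11/(49 + 11))²) = -(-1220 + 5*(2*11/60)²) = -(-1220 + 5*(2*11*(1/60))²) = -(-1220 + 5*(11/30)²) = -(-1220 + 5*(121/900)) = -(-1220 + 121/180) = -1*(-219479/180) = 219479/180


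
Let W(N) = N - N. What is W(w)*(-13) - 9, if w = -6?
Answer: -9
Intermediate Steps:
W(N) = 0
W(w)*(-13) - 9 = 0*(-13) - 9 = 0 - 9 = -9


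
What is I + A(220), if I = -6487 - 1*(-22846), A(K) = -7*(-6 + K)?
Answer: 14861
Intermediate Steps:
A(K) = 42 - 7*K
I = 16359 (I = -6487 + 22846 = 16359)
I + A(220) = 16359 + (42 - 7*220) = 16359 + (42 - 1540) = 16359 - 1498 = 14861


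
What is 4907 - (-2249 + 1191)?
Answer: 5965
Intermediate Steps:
4907 - (-2249 + 1191) = 4907 - 1*(-1058) = 4907 + 1058 = 5965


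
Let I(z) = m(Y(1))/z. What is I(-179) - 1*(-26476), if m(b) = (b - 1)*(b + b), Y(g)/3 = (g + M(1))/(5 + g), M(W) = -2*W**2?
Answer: 9478405/358 ≈ 26476.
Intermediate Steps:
Y(g) = 3*(-2 + g)/(5 + g) (Y(g) = 3*((g - 2*1**2)/(5 + g)) = 3*((g - 2*1)/(5 + g)) = 3*((g - 2)/(5 + g)) = 3*((-2 + g)/(5 + g)) = 3*(-2 + g)/(5 + g))
m(b) = 2*b*(-1 + b) (m(b) = (-1 + b)*(2*b) = 2*b*(-1 + b))
I(z) = 3/(2*z) (I(z) = (2*(3*(-2 + 1)/(5 + 1))*(-1 + 3*(-2 + 1)/(5 + 1)))/z = (2*(3*(-1)/6)*(-1 + 3*(-1)/6))/z = (2*(3*(1/6)*(-1))*(-1 + 3*(1/6)*(-1)))/z = (2*(-1/2)*(-1 - 1/2))/z = (2*(-1/2)*(-3/2))/z = 3/(2*z))
I(-179) - 1*(-26476) = (3/2)/(-179) - 1*(-26476) = (3/2)*(-1/179) + 26476 = -3/358 + 26476 = 9478405/358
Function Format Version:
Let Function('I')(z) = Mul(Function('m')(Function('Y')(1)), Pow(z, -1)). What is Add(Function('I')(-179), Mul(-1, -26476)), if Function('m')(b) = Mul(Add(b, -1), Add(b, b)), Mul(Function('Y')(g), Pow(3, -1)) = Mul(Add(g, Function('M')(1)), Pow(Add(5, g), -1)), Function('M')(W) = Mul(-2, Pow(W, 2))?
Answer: Rational(9478405, 358) ≈ 26476.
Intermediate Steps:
Function('Y')(g) = Mul(3, Pow(Add(5, g), -1), Add(-2, g)) (Function('Y')(g) = Mul(3, Mul(Add(g, Mul(-2, Pow(1, 2))), Pow(Add(5, g), -1))) = Mul(3, Mul(Add(g, Mul(-2, 1)), Pow(Add(5, g), -1))) = Mul(3, Mul(Add(g, -2), Pow(Add(5, g), -1))) = Mul(3, Mul(Add(-2, g), Pow(Add(5, g), -1))) = Mul(3, Mul(Pow(Add(5, g), -1), Add(-2, g))) = Mul(3, Pow(Add(5, g), -1), Add(-2, g)))
Function('m')(b) = Mul(2, b, Add(-1, b)) (Function('m')(b) = Mul(Add(-1, b), Mul(2, b)) = Mul(2, b, Add(-1, b)))
Function('I')(z) = Mul(Rational(3, 2), Pow(z, -1)) (Function('I')(z) = Mul(Mul(2, Mul(3, Pow(Add(5, 1), -1), Add(-2, 1)), Add(-1, Mul(3, Pow(Add(5, 1), -1), Add(-2, 1)))), Pow(z, -1)) = Mul(Mul(2, Mul(3, Pow(6, -1), -1), Add(-1, Mul(3, Pow(6, -1), -1))), Pow(z, -1)) = Mul(Mul(2, Mul(3, Rational(1, 6), -1), Add(-1, Mul(3, Rational(1, 6), -1))), Pow(z, -1)) = Mul(Mul(2, Rational(-1, 2), Add(-1, Rational(-1, 2))), Pow(z, -1)) = Mul(Mul(2, Rational(-1, 2), Rational(-3, 2)), Pow(z, -1)) = Mul(Rational(3, 2), Pow(z, -1)))
Add(Function('I')(-179), Mul(-1, -26476)) = Add(Mul(Rational(3, 2), Pow(-179, -1)), Mul(-1, -26476)) = Add(Mul(Rational(3, 2), Rational(-1, 179)), 26476) = Add(Rational(-3, 358), 26476) = Rational(9478405, 358)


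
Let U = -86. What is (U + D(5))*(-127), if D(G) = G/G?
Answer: 10795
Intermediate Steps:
D(G) = 1
(U + D(5))*(-127) = (-86 + 1)*(-127) = -85*(-127) = 10795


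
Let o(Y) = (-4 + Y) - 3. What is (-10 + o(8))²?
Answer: 81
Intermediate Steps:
o(Y) = -7 + Y
(-10 + o(8))² = (-10 + (-7 + 8))² = (-10 + 1)² = (-9)² = 81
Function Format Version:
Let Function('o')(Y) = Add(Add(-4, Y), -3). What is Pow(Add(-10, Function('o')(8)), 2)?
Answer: 81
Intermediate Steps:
Function('o')(Y) = Add(-7, Y)
Pow(Add(-10, Function('o')(8)), 2) = Pow(Add(-10, Add(-7, 8)), 2) = Pow(Add(-10, 1), 2) = Pow(-9, 2) = 81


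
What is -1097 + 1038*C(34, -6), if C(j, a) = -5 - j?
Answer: -41579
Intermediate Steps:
-1097 + 1038*C(34, -6) = -1097 + 1038*(-5 - 1*34) = -1097 + 1038*(-5 - 34) = -1097 + 1038*(-39) = -1097 - 40482 = -41579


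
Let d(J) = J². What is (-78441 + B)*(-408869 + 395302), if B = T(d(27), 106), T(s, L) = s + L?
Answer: 1052880602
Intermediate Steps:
T(s, L) = L + s
B = 835 (B = 106 + 27² = 106 + 729 = 835)
(-78441 + B)*(-408869 + 395302) = (-78441 + 835)*(-408869 + 395302) = -77606*(-13567) = 1052880602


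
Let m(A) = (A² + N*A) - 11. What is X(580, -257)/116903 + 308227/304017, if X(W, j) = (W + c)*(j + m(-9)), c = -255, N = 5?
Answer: 13109779181/35540499351 ≈ 0.36887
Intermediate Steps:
m(A) = -11 + A² + 5*A (m(A) = (A² + 5*A) - 11 = -11 + A² + 5*A)
X(W, j) = (-255 + W)*(25 + j) (X(W, j) = (W - 255)*(j + (-11 + (-9)² + 5*(-9))) = (-255 + W)*(j + (-11 + 81 - 45)) = (-255 + W)*(j + 25) = (-255 + W)*(25 + j))
X(580, -257)/116903 + 308227/304017 = (-6375 - 255*(-257) + 25*580 + 580*(-257))/116903 + 308227/304017 = (-6375 + 65535 + 14500 - 149060)*(1/116903) + 308227*(1/304017) = -75400*1/116903 + 308227/304017 = -75400/116903 + 308227/304017 = 13109779181/35540499351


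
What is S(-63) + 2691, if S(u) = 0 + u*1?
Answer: 2628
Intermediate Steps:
S(u) = u (S(u) = 0 + u = u)
S(-63) + 2691 = -63 + 2691 = 2628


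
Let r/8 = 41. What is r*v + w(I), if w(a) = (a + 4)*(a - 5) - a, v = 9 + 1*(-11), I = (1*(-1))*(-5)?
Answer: -661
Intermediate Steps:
r = 328 (r = 8*41 = 328)
I = 5 (I = -1*(-5) = 5)
v = -2 (v = 9 - 11 = -2)
w(a) = -a + (-5 + a)*(4 + a) (w(a) = (4 + a)*(-5 + a) - a = (-5 + a)*(4 + a) - a = -a + (-5 + a)*(4 + a))
r*v + w(I) = 328*(-2) + (-20 + 5² - 2*5) = -656 + (-20 + 25 - 10) = -656 - 5 = -661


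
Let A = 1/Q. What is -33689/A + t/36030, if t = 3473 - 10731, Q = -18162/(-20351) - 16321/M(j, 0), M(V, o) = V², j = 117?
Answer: 16897794655641008/1672901958195 ≈ 10101.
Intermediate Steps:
Q = -83529053/278584839 (Q = -18162/(-20351) - 16321/(117²) = -18162*(-1/20351) - 16321/13689 = 18162/20351 - 16321*1/13689 = 18162/20351 - 16321/13689 = -83529053/278584839 ≈ -0.29983)
t = -7258
A = -278584839/83529053 (A = 1/(-83529053/278584839) = -278584839/83529053 ≈ -3.3352)
-33689/A + t/36030 = -33689/(-278584839/83529053) - 7258/36030 = -33689*(-83529053/278584839) - 7258*1/36030 = 2814010266517/278584839 - 3629/18015 = 16897794655641008/1672901958195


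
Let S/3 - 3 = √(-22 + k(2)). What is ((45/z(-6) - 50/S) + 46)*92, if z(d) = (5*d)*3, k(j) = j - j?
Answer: 125166/31 + 4600*I*√22/93 ≈ 4037.6 + 232.0*I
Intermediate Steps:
k(j) = 0
z(d) = 15*d
S = 9 + 3*I*√22 (S = 9 + 3*√(-22 + 0) = 9 + 3*√(-22) = 9 + 3*(I*√22) = 9 + 3*I*√22 ≈ 9.0 + 14.071*I)
((45/z(-6) - 50/S) + 46)*92 = ((45/((15*(-6))) - 50/(9 + 3*I*√22)) + 46)*92 = ((45/(-90) - 50/(9 + 3*I*√22)) + 46)*92 = ((45*(-1/90) - 50/(9 + 3*I*√22)) + 46)*92 = ((-½ - 50/(9 + 3*I*√22)) + 46)*92 = (91/2 - 50/(9 + 3*I*√22))*92 = 4186 - 4600/(9 + 3*I*√22)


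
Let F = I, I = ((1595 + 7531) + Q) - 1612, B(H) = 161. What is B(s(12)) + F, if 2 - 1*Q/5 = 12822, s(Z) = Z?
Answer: -56425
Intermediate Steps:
Q = -64100 (Q = 10 - 5*12822 = 10 - 64110 = -64100)
I = -56586 (I = ((1595 + 7531) - 64100) - 1612 = (9126 - 64100) - 1612 = -54974 - 1612 = -56586)
F = -56586
B(s(12)) + F = 161 - 56586 = -56425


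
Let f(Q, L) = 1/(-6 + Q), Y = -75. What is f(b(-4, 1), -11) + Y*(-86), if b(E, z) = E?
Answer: 64499/10 ≈ 6449.9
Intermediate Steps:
f(b(-4, 1), -11) + Y*(-86) = 1/(-6 - 4) - 75*(-86) = 1/(-10) + 6450 = -⅒ + 6450 = 64499/10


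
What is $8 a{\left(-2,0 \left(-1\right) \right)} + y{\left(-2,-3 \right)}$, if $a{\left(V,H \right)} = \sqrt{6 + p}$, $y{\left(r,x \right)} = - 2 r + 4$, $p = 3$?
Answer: $32$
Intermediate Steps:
$y{\left(r,x \right)} = 4 - 2 r$
$a{\left(V,H \right)} = 3$ ($a{\left(V,H \right)} = \sqrt{6 + 3} = \sqrt{9} = 3$)
$8 a{\left(-2,0 \left(-1\right) \right)} + y{\left(-2,-3 \right)} = 8 \cdot 3 + \left(4 - -4\right) = 24 + \left(4 + 4\right) = 24 + 8 = 32$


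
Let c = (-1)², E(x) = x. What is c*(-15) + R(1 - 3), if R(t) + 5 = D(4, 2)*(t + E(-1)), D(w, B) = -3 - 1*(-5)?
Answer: -26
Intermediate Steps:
D(w, B) = 2 (D(w, B) = -3 + 5 = 2)
c = 1
R(t) = -7 + 2*t (R(t) = -5 + 2*(t - 1) = -5 + 2*(-1 + t) = -5 + (-2 + 2*t) = -7 + 2*t)
c*(-15) + R(1 - 3) = 1*(-15) + (-7 + 2*(1 - 3)) = -15 + (-7 + 2*(-2)) = -15 + (-7 - 4) = -15 - 11 = -26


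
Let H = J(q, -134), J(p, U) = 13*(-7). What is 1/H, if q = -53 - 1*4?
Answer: -1/91 ≈ -0.010989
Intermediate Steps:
q = -57 (q = -53 - 4 = -57)
J(p, U) = -91
H = -91
1/H = 1/(-91) = -1/91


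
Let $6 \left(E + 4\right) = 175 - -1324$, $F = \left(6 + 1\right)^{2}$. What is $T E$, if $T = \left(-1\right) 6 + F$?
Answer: $\frac{63425}{6} \approx 10571.0$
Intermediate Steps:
$F = 49$ ($F = 7^{2} = 49$)
$T = 43$ ($T = \left(-1\right) 6 + 49 = -6 + 49 = 43$)
$E = \frac{1475}{6}$ ($E = -4 + \frac{175 - -1324}{6} = -4 + \frac{175 + 1324}{6} = -4 + \frac{1}{6} \cdot 1499 = -4 + \frac{1499}{6} = \frac{1475}{6} \approx 245.83$)
$T E = 43 \cdot \frac{1475}{6} = \frac{63425}{6}$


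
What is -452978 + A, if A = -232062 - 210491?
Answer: -895531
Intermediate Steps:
A = -442553
-452978 + A = -452978 - 442553 = -895531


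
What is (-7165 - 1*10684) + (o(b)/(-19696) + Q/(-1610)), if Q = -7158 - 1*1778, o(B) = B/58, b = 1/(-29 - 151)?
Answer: -118144423278227/6621164928 ≈ -17843.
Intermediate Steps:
b = -1/180 (b = 1/(-180) = -1/180 ≈ -0.0055556)
o(B) = B/58 (o(B) = B*(1/58) = B/58)
Q = -8936 (Q = -7158 - 1778 = -8936)
(-7165 - 1*10684) + (o(b)/(-19696) + Q/(-1610)) = (-7165 - 1*10684) + (((1/58)*(-1/180))/(-19696) - 8936/(-1610)) = (-7165 - 10684) + (-1/10440*(-1/19696) - 8936*(-1/1610)) = -17849 + (1/205626240 + 4468/805) = -17849 + 36749521645/6621164928 = -118144423278227/6621164928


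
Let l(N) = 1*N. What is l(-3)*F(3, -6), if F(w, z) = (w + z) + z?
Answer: 27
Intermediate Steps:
F(w, z) = w + 2*z
l(N) = N
l(-3)*F(3, -6) = -3*(3 + 2*(-6)) = -3*(3 - 12) = -3*(-9) = 27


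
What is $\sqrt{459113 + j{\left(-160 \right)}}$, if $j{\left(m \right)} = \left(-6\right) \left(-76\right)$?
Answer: $\sqrt{459569} \approx 677.92$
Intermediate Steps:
$j{\left(m \right)} = 456$
$\sqrt{459113 + j{\left(-160 \right)}} = \sqrt{459113 + 456} = \sqrt{459569}$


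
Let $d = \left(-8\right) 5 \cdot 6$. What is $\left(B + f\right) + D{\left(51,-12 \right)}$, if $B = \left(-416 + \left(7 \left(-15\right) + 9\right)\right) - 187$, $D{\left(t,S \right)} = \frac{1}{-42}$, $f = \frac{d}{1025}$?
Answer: $- \frac{6020611}{8610} \approx -699.26$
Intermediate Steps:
$d = -240$ ($d = \left(-40\right) 6 = -240$)
$f = - \frac{48}{205}$ ($f = - \frac{240}{1025} = \left(-240\right) \frac{1}{1025} = - \frac{48}{205} \approx -0.23415$)
$D{\left(t,S \right)} = - \frac{1}{42}$
$B = -699$ ($B = \left(-416 + \left(-105 + 9\right)\right) - 187 = \left(-416 - 96\right) - 187 = -512 - 187 = -699$)
$\left(B + f\right) + D{\left(51,-12 \right)} = \left(-699 - \frac{48}{205}\right) - \frac{1}{42} = - \frac{143343}{205} - \frac{1}{42} = - \frac{6020611}{8610}$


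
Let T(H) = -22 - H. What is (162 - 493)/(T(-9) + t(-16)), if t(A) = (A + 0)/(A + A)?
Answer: 662/25 ≈ 26.480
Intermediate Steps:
t(A) = ½ (t(A) = A/((2*A)) = A*(1/(2*A)) = ½)
(162 - 493)/(T(-9) + t(-16)) = (162 - 493)/((-22 - 1*(-9)) + ½) = -331/((-22 + 9) + ½) = -331/(-13 + ½) = -331/(-25/2) = -331*(-2/25) = 662/25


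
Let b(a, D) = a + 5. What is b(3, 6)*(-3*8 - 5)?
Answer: -232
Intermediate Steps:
b(a, D) = 5 + a
b(3, 6)*(-3*8 - 5) = (5 + 3)*(-3*8 - 5) = 8*(-24 - 5) = 8*(-29) = -232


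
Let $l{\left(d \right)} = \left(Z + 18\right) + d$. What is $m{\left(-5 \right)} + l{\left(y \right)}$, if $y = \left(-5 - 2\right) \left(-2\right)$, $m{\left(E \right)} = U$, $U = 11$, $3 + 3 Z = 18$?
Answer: $48$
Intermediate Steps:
$Z = 5$ ($Z = -1 + \frac{1}{3} \cdot 18 = -1 + 6 = 5$)
$m{\left(E \right)} = 11$
$y = 14$ ($y = \left(-7\right) \left(-2\right) = 14$)
$l{\left(d \right)} = 23 + d$ ($l{\left(d \right)} = \left(5 + 18\right) + d = 23 + d$)
$m{\left(-5 \right)} + l{\left(y \right)} = 11 + \left(23 + 14\right) = 11 + 37 = 48$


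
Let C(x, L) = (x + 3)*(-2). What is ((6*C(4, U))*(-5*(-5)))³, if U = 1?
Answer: -9261000000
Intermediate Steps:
C(x, L) = -6 - 2*x (C(x, L) = (3 + x)*(-2) = -6 - 2*x)
((6*C(4, U))*(-5*(-5)))³ = ((6*(-6 - 2*4))*(-5*(-5)))³ = ((6*(-6 - 8))*25)³ = ((6*(-14))*25)³ = (-84*25)³ = (-2100)³ = -9261000000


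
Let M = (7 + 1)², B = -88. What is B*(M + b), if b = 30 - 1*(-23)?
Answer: -10296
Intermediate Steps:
M = 64 (M = 8² = 64)
b = 53 (b = 30 + 23 = 53)
B*(M + b) = -88*(64 + 53) = -88*117 = -10296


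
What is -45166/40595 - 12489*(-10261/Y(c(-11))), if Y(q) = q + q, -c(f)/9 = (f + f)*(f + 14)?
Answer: 1734060177349/16075620 ≈ 1.0787e+5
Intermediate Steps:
c(f) = -18*f*(14 + f) (c(f) = -9*(f + f)*(f + 14) = -9*2*f*(14 + f) = -18*f*(14 + f))
Y(q) = 2*q
-45166/40595 - 12489*(-10261/Y(c(-11))) = -45166/40595 - 12489*(-10261/(396*(14 - 11))) = -45166*1/40595 - 12489/((2*(-18*(-11)*3))*(-1/10261)) = -45166/40595 - 12489/((2*594)*(-1/10261)) = -45166/40595 - 12489/(1188*(-1/10261)) = -45166/40595 - 12489/(-1188/10261) = -45166/40595 - 12489*(-10261/1188) = -45166/40595 + 42716543/396 = 1734060177349/16075620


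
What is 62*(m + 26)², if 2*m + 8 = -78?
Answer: 17918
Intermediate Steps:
m = -43 (m = -4 + (½)*(-78) = -4 - 39 = -43)
62*(m + 26)² = 62*(-43 + 26)² = 62*(-17)² = 62*289 = 17918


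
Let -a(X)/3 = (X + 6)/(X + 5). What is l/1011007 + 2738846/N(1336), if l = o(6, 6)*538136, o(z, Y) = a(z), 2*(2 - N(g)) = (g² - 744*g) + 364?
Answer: -19061766169499/2199949209986 ≈ -8.6646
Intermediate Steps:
a(X) = -3*(6 + X)/(5 + X) (a(X) = -3*(X + 6)/(X + 5) = -3*(6 + X)/(5 + X))
N(g) = -180 + 372*g - g²/2 (N(g) = 2 - ((g² - 744*g) + 364)/2 = 2 - (364 + g² - 744*g)/2 = 2 + (-182 + 372*g - g²/2) = -180 + 372*g - g²/2)
o(z, Y) = 3*(-6 - z)/(5 + z)
l = -19372896/11 (l = (3*(-6 - 1*6)/(5 + 6))*538136 = (3*(-6 - 6)/11)*538136 = (3*(1/11)*(-12))*538136 = -36/11*538136 = -19372896/11 ≈ -1.7612e+6)
l/1011007 + 2738846/N(1336) = -19372896/11/1011007 + 2738846/(-180 + 372*1336 - ½*1336²) = -19372896/11*1/1011007 + 2738846/(-180 + 496992 - ½*1784896) = -19372896/11121077 + 2738846/(-180 + 496992 - 892448) = -19372896/11121077 + 2738846/(-395636) = -19372896/11121077 + 2738846*(-1/395636) = -19372896/11121077 - 1369423/197818 = -19061766169499/2199949209986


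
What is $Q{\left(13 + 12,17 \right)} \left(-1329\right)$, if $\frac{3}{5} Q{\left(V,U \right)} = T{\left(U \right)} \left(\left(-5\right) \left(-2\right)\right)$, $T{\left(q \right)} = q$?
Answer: $-376550$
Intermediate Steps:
$Q{\left(V,U \right)} = \frac{50 U}{3}$ ($Q{\left(V,U \right)} = \frac{5 U \left(\left(-5\right) \left(-2\right)\right)}{3} = \frac{5 U 10}{3} = \frac{5 \cdot 10 U}{3} = \frac{50 U}{3}$)
$Q{\left(13 + 12,17 \right)} \left(-1329\right) = \frac{50}{3} \cdot 17 \left(-1329\right) = \frac{850}{3} \left(-1329\right) = -376550$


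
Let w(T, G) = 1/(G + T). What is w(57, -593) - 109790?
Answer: -58847441/536 ≈ -1.0979e+5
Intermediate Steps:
w(57, -593) - 109790 = 1/(-593 + 57) - 109790 = 1/(-536) - 109790 = -1/536 - 109790 = -58847441/536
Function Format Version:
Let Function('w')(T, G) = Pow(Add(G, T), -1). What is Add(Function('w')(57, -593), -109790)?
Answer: Rational(-58847441, 536) ≈ -1.0979e+5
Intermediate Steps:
Add(Function('w')(57, -593), -109790) = Add(Pow(Add(-593, 57), -1), -109790) = Add(Pow(-536, -1), -109790) = Add(Rational(-1, 536), -109790) = Rational(-58847441, 536)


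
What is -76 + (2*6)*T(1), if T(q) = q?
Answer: -64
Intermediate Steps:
-76 + (2*6)*T(1) = -76 + (2*6)*1 = -76 + 12*1 = -76 + 12 = -64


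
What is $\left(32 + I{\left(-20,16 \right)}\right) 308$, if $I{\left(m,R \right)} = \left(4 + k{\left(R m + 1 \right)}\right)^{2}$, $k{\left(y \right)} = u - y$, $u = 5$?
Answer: $33145728$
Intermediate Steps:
$k{\left(y \right)} = 5 - y$
$I{\left(m,R \right)} = \left(8 - R m\right)^{2}$ ($I{\left(m,R \right)} = \left(4 - \left(-4 + R m\right)\right)^{2} = \left(8 - R m\right)^{2}$)
$\left(32 + I{\left(-20,16 \right)}\right) 308 = \left(32 + \left(-8 + 16 \left(-20\right)\right)^{2}\right) 308 = \left(32 + \left(-8 - 320\right)^{2}\right) 308 = \left(32 + \left(-328\right)^{2}\right) 308 = \left(32 + 107584\right) 308 = 107616 \cdot 308 = 33145728$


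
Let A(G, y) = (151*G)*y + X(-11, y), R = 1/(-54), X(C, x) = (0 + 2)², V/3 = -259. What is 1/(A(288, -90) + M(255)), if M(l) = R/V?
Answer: -41958/164220087527 ≈ -2.5550e-7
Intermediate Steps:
V = -777 (V = 3*(-259) = -777)
X(C, x) = 4 (X(C, x) = 2² = 4)
R = -1/54 ≈ -0.018519
M(l) = 1/41958 (M(l) = -1/54/(-777) = -1/54*(-1/777) = 1/41958)
A(G, y) = 4 + 151*G*y (A(G, y) = (151*G)*y + 4 = 151*G*y + 4 = 4 + 151*G*y)
1/(A(288, -90) + M(255)) = 1/((4 + 151*288*(-90)) + 1/41958) = 1/((4 - 3913920) + 1/41958) = 1/(-3913916 + 1/41958) = 1/(-164220087527/41958) = -41958/164220087527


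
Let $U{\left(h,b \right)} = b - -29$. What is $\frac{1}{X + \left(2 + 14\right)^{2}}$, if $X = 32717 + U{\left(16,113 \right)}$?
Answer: $\frac{1}{33115} \approx 3.0198 \cdot 10^{-5}$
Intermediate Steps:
$U{\left(h,b \right)} = 29 + b$ ($U{\left(h,b \right)} = b + 29 = 29 + b$)
$X = 32859$ ($X = 32717 + \left(29 + 113\right) = 32717 + 142 = 32859$)
$\frac{1}{X + \left(2 + 14\right)^{2}} = \frac{1}{32859 + \left(2 + 14\right)^{2}} = \frac{1}{32859 + 16^{2}} = \frac{1}{32859 + 256} = \frac{1}{33115}$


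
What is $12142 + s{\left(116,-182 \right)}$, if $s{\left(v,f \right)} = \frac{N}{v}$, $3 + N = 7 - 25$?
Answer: $\frac{1408451}{116} \approx 12142.0$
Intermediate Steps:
$N = -21$ ($N = -3 + \left(7 - 25\right) = -3 - 18 = -21$)
$s{\left(v,f \right)} = - \frac{21}{v}$
$12142 + s{\left(116,-182 \right)} = 12142 - \frac{21}{116} = \frac{1408451}{116}$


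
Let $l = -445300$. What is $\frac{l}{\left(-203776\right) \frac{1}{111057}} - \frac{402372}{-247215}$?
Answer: $\frac{1018814501175681}{4198040320} \approx 2.4269 \cdot 10^{5}$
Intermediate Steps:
$\frac{l}{\left(-203776\right) \frac{1}{111057}} - \frac{402372}{-247215} = - \frac{445300}{\left(-203776\right) \frac{1}{111057}} - \frac{402372}{-247215} = - \frac{445300}{\left(-203776\right) \frac{1}{111057}} - - \frac{134124}{82405} = - \frac{445300}{- \frac{203776}{111057}} + \frac{134124}{82405} = \left(-445300\right) \left(- \frac{111057}{203776}\right) + \frac{134124}{82405} = \frac{12363420525}{50944} + \frac{134124}{82405} = \frac{1018814501175681}{4198040320}$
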